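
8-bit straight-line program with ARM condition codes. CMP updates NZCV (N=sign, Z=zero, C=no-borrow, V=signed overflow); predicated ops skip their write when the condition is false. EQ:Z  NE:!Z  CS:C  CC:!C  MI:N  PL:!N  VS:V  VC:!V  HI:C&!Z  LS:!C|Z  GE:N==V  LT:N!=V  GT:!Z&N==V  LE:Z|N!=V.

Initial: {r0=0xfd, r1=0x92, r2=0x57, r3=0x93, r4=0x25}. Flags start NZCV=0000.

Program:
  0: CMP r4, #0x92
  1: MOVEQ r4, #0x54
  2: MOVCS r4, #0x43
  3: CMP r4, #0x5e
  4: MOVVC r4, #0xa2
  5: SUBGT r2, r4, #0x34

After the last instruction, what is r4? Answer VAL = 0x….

VAL = 0xa2

[0] flags=1001 → (cmp)
[1] flags=1001 EQ?F → skip
[2] flags=1001 CS?F → skip
[3] flags=1000 → (cmp)
[4] flags=1000 VC?T → r4=0xa2
[5] flags=1000 GT?F → skip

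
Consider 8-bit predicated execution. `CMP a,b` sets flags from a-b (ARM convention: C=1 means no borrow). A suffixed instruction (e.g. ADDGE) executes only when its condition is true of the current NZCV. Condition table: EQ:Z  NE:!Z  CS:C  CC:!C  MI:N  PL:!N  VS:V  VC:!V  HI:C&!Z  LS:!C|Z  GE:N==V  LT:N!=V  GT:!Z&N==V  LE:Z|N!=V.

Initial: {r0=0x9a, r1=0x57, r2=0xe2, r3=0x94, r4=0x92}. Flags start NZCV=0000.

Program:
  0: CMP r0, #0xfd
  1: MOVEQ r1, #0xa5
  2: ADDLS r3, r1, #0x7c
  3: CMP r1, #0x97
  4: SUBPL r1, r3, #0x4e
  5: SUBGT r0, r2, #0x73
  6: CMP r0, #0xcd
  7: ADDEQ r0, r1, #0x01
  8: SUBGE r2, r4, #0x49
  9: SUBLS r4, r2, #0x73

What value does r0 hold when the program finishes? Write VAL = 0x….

[0] flags=1000 → (cmp)
[1] flags=1000 EQ?F → skip
[2] flags=1000 LS?T → r3=0xd3
[3] flags=1001 → (cmp)
[4] flags=1001 PL?F → skip
[5] flags=1001 GT?T → r0=0x6f
[6] flags=1001 → (cmp)
[7] flags=1001 EQ?F → skip
[8] flags=1001 GE?T → r2=0x49
[9] flags=1001 LS?T → r4=0xd6

VAL = 0x6f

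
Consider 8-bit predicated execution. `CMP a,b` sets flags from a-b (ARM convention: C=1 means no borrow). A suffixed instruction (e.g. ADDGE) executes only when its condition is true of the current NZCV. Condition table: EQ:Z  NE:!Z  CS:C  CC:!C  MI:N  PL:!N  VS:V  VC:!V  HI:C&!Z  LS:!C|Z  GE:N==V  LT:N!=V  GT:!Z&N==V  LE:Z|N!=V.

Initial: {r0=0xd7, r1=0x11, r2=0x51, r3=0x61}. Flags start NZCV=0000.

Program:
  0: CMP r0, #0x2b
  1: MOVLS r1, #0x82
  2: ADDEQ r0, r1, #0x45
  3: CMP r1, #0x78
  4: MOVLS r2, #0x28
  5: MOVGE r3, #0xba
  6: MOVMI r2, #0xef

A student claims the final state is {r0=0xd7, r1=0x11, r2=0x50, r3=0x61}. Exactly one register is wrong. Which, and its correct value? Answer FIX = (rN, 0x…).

FIX = (r2, 0xef)

[0] flags=1010 → (cmp)
[1] flags=1010 LS?F → skip
[2] flags=1010 EQ?F → skip
[3] flags=1000 → (cmp)
[4] flags=1000 LS?T → r2=0x28
[5] flags=1000 GE?F → skip
[6] flags=1000 MI?T → r2=0xef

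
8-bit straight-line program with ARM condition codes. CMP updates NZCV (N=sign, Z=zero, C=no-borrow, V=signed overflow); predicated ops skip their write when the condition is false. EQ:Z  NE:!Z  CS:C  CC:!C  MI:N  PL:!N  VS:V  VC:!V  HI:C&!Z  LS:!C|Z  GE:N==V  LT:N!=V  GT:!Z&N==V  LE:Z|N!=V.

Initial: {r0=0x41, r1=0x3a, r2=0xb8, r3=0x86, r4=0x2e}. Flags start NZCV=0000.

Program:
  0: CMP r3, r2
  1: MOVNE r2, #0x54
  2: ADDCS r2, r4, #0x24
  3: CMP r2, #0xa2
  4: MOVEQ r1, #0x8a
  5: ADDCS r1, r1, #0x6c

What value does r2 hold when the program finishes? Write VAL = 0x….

0: ✓ CMP  NZCV=1000
1: ✓ MOVNE  r2←0x54
2: · ADDCS
3: ✓ CMP  NZCV=1001
4: · MOVEQ
5: · ADDCS

VAL = 0x54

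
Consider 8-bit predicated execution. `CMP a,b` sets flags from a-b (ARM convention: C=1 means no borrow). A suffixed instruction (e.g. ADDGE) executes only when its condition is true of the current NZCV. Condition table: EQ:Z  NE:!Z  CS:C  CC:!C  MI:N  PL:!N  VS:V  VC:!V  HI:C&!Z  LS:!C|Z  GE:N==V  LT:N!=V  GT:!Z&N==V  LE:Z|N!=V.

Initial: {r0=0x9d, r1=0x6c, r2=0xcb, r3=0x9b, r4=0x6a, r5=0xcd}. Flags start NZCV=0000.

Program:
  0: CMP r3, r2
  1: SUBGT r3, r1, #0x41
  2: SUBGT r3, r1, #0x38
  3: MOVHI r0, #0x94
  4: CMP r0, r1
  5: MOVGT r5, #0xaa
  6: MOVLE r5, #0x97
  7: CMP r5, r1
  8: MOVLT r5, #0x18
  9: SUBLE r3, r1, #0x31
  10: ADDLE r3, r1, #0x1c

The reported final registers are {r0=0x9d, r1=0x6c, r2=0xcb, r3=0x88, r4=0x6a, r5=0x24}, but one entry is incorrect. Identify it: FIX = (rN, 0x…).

FIX = (r5, 0x18)

0: ✓ CMP  NZCV=1000
1: · SUBGT
2: · SUBGT
3: · MOVHI
4: ✓ CMP  NZCV=0011
5: · MOVGT
6: ✓ MOVLE  r5←0x97
7: ✓ CMP  NZCV=0011
8: ✓ MOVLT  r5←0x18
9: ✓ SUBLE  r3←0x3b
10: ✓ ADDLE  r3←0x88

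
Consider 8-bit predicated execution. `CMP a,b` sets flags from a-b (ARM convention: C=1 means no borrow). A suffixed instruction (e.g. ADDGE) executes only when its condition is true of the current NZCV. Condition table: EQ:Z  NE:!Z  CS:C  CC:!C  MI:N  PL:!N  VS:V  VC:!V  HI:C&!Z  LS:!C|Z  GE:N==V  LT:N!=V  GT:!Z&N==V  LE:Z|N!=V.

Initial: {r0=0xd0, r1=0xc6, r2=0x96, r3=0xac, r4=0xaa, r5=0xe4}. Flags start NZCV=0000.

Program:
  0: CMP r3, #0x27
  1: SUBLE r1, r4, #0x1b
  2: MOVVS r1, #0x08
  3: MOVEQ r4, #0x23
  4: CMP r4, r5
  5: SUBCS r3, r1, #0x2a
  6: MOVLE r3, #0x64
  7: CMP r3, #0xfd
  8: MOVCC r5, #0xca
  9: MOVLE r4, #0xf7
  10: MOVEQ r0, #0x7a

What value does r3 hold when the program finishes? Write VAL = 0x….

VAL = 0x64

0: ✓ CMP  NZCV=1010
1: ✓ SUBLE  r1←0x8f
2: · MOVVS
3: · MOVEQ
4: ✓ CMP  NZCV=1000
5: · SUBCS
6: ✓ MOVLE  r3←0x64
7: ✓ CMP  NZCV=0000
8: ✓ MOVCC  r5←0xca
9: · MOVLE
10: · MOVEQ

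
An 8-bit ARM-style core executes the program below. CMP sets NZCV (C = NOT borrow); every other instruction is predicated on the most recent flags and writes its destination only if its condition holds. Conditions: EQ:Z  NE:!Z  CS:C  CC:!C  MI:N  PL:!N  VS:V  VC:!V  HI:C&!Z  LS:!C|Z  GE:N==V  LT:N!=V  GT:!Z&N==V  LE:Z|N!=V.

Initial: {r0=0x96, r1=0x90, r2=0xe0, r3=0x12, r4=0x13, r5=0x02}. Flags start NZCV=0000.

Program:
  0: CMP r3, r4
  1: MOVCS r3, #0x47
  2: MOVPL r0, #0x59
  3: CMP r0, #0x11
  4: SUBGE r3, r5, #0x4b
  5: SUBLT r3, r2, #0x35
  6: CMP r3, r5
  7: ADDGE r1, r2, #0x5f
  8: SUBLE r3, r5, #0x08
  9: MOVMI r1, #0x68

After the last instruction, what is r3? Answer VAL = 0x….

[0] flags=1000 → (cmp)
[1] flags=1000 CS?F → skip
[2] flags=1000 PL?F → skip
[3] flags=1010 → (cmp)
[4] flags=1010 GE?F → skip
[5] flags=1010 LT?T → r3=0xab
[6] flags=1010 → (cmp)
[7] flags=1010 GE?F → skip
[8] flags=1010 LE?T → r3=0xfa
[9] flags=1010 MI?T → r1=0x68

VAL = 0xfa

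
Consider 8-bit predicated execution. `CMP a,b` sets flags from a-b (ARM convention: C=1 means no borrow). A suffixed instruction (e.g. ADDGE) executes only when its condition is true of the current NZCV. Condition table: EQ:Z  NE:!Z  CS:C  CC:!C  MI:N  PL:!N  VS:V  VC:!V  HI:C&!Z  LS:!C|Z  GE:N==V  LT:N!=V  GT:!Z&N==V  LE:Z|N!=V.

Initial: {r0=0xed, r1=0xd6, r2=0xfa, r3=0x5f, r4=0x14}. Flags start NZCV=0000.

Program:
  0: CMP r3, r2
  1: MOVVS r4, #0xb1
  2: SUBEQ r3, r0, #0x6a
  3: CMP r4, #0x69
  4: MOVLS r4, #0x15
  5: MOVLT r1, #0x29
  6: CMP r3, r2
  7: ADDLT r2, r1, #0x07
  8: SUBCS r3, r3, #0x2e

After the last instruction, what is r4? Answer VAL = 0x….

[0] flags=0000 → (cmp)
[1] flags=0000 VS?F → skip
[2] flags=0000 EQ?F → skip
[3] flags=1000 → (cmp)
[4] flags=1000 LS?T → r4=0x15
[5] flags=1000 LT?T → r1=0x29
[6] flags=0000 → (cmp)
[7] flags=0000 LT?F → skip
[8] flags=0000 CS?F → skip

VAL = 0x15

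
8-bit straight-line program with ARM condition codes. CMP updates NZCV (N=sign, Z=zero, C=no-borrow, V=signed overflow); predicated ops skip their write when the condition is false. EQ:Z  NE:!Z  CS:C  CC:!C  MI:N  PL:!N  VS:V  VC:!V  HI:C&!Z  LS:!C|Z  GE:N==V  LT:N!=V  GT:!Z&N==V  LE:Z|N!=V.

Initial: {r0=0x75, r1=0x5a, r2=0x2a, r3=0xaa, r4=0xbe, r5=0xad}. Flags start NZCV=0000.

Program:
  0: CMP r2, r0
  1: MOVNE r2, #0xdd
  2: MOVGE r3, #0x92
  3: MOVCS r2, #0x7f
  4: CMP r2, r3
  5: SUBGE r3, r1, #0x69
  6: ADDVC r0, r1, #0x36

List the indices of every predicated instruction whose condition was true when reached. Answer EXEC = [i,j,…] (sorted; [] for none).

[0] flags=1000 → (cmp)
[1] flags=1000 NE?T → r2=0xdd
[2] flags=1000 GE?F → skip
[3] flags=1000 CS?F → skip
[4] flags=0010 → (cmp)
[5] flags=0010 GE?T → r3=0xf1
[6] flags=0010 VC?T → r0=0x90

EXEC = [1,5,6]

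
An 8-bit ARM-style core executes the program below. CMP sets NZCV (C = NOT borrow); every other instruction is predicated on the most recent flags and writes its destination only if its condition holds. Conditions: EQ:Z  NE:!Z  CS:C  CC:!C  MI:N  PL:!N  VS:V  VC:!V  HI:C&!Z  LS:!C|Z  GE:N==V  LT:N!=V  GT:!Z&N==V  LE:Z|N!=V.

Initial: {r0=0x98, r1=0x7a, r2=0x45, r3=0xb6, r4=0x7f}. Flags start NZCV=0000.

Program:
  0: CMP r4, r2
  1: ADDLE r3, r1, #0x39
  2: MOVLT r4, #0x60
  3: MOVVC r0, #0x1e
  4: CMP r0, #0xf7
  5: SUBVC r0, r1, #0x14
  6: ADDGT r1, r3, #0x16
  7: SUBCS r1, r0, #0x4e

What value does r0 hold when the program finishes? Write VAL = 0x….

VAL = 0x66

[0] flags=0010 → (cmp)
[1] flags=0010 LE?F → skip
[2] flags=0010 LT?F → skip
[3] flags=0010 VC?T → r0=0x1e
[4] flags=0000 → (cmp)
[5] flags=0000 VC?T → r0=0x66
[6] flags=0000 GT?T → r1=0xcc
[7] flags=0000 CS?F → skip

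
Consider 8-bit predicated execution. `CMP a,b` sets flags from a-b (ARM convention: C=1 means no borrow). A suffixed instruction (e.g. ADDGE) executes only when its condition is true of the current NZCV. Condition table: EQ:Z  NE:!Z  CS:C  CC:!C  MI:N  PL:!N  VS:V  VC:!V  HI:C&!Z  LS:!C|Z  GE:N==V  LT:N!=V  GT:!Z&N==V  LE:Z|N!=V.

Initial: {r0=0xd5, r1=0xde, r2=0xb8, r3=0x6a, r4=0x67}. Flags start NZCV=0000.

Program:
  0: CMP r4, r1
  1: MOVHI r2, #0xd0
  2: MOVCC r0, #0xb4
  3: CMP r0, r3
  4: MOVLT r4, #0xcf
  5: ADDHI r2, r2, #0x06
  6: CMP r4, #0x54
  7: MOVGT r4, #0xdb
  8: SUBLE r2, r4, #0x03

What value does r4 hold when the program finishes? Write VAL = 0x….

[0] flags=1001 → (cmp)
[1] flags=1001 HI?F → skip
[2] flags=1001 CC?T → r0=0xb4
[3] flags=0011 → (cmp)
[4] flags=0011 LT?T → r4=0xcf
[5] flags=0011 HI?T → r2=0xbe
[6] flags=0011 → (cmp)
[7] flags=0011 GT?F → skip
[8] flags=0011 LE?T → r2=0xcc

VAL = 0xcf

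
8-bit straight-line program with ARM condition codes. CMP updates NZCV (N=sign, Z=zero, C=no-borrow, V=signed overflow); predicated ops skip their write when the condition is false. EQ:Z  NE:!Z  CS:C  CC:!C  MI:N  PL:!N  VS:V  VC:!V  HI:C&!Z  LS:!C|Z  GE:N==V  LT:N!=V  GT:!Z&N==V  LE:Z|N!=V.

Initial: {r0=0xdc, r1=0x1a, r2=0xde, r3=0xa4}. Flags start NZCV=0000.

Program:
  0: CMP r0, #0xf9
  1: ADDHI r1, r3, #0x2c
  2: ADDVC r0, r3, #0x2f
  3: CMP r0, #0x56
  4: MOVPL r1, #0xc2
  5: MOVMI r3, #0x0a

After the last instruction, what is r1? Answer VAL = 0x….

VAL = 0xc2

[0] flags=1000 → (cmp)
[1] flags=1000 HI?F → skip
[2] flags=1000 VC?T → r0=0xd3
[3] flags=0011 → (cmp)
[4] flags=0011 PL?T → r1=0xc2
[5] flags=0011 MI?F → skip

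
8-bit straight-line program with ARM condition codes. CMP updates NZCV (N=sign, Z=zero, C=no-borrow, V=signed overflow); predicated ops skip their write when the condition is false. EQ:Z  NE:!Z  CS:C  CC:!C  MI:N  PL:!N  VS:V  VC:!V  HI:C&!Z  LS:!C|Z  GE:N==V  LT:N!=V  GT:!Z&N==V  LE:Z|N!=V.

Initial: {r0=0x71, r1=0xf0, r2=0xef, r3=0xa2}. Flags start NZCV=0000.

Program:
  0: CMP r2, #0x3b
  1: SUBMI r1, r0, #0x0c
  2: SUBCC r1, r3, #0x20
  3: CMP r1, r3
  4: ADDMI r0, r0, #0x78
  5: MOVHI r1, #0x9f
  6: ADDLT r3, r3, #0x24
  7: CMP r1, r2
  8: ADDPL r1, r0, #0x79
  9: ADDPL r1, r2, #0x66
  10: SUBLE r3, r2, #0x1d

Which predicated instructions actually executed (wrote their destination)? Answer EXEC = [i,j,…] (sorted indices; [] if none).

EXEC = [1,4,8,9]

0: ✓ CMP  NZCV=1010
1: ✓ SUBMI  r1←0x65
2: · SUBCC
3: ✓ CMP  NZCV=1001
4: ✓ ADDMI  r0←0xe9
5: · MOVHI
6: · ADDLT
7: ✓ CMP  NZCV=0000
8: ✓ ADDPL  r1←0x62
9: ✓ ADDPL  r1←0x55
10: · SUBLE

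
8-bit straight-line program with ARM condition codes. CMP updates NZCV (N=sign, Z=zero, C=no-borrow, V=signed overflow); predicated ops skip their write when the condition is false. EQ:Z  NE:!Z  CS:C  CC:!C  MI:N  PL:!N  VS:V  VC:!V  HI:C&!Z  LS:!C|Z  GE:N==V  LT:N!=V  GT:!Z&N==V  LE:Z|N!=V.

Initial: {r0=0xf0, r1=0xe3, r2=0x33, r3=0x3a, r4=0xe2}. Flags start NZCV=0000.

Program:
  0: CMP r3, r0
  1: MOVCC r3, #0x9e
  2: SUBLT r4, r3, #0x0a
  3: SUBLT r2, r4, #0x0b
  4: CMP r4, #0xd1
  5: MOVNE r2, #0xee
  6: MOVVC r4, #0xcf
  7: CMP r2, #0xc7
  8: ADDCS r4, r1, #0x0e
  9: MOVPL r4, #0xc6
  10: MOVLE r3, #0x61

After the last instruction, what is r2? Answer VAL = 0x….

[0] flags=0000 → (cmp)
[1] flags=0000 CC?T → r3=0x9e
[2] flags=0000 LT?F → skip
[3] flags=0000 LT?F → skip
[4] flags=0010 → (cmp)
[5] flags=0010 NE?T → r2=0xee
[6] flags=0010 VC?T → r4=0xcf
[7] flags=0010 → (cmp)
[8] flags=0010 CS?T → r4=0xf1
[9] flags=0010 PL?T → r4=0xc6
[10] flags=0010 LE?F → skip

VAL = 0xee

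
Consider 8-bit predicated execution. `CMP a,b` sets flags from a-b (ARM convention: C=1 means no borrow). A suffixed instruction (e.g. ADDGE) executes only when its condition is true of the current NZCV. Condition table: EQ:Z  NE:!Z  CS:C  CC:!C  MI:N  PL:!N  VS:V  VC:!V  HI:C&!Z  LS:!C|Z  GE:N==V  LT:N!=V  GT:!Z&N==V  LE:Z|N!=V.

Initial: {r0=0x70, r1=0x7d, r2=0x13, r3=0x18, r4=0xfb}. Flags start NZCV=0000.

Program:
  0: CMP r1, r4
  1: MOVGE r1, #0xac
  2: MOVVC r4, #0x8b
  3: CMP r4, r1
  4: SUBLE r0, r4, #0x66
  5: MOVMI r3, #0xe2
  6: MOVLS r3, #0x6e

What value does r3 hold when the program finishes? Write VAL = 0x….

[0] flags=1001 → (cmp)
[1] flags=1001 GE?T → r1=0xac
[2] flags=1001 VC?F → skip
[3] flags=0010 → (cmp)
[4] flags=0010 LE?F → skip
[5] flags=0010 MI?F → skip
[6] flags=0010 LS?F → skip

VAL = 0x18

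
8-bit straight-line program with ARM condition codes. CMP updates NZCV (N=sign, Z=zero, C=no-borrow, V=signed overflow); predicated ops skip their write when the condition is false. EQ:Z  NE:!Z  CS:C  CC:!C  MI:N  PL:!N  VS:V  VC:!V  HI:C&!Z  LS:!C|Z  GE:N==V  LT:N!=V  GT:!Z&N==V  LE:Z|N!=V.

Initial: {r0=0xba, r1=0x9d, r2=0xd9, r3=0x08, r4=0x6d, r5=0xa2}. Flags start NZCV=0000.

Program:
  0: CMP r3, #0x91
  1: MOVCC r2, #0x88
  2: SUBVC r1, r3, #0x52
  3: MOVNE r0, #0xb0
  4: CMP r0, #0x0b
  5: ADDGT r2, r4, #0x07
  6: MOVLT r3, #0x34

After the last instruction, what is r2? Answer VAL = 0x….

[0] flags=0000 → (cmp)
[1] flags=0000 CC?T → r2=0x88
[2] flags=0000 VC?T → r1=0xb6
[3] flags=0000 NE?T → r0=0xb0
[4] flags=1010 → (cmp)
[5] flags=1010 GT?F → skip
[6] flags=1010 LT?T → r3=0x34

VAL = 0x88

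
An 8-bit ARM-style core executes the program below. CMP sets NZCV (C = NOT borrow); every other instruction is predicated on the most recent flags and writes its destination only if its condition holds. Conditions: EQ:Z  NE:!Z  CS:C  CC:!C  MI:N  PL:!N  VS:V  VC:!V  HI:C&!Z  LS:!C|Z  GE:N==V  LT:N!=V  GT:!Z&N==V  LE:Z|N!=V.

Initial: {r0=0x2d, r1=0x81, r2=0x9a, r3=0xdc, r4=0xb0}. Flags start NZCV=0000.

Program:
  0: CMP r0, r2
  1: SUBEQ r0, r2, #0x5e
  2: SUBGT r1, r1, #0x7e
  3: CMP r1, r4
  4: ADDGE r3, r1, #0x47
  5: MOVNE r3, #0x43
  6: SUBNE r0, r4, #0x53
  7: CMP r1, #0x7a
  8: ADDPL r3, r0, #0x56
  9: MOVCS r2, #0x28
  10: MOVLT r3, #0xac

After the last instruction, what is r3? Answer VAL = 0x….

[0] flags=1001 → (cmp)
[1] flags=1001 EQ?F → skip
[2] flags=1001 GT?T → r1=0x03
[3] flags=0000 → (cmp)
[4] flags=0000 GE?T → r3=0x4a
[5] flags=0000 NE?T → r3=0x43
[6] flags=0000 NE?T → r0=0x5d
[7] flags=1000 → (cmp)
[8] flags=1000 PL?F → skip
[9] flags=1000 CS?F → skip
[10] flags=1000 LT?T → r3=0xac

VAL = 0xac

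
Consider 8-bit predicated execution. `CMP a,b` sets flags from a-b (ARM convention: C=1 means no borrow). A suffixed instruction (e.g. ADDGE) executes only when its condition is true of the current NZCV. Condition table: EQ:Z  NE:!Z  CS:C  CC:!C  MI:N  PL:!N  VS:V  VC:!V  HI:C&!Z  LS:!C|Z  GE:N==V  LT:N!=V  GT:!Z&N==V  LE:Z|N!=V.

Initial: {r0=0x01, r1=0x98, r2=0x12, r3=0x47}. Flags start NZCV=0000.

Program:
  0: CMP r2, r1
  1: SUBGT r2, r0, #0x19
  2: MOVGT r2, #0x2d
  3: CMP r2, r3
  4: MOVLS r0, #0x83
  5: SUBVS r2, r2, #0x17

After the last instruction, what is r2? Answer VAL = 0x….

[0] flags=0000 → (cmp)
[1] flags=0000 GT?T → r2=0xe8
[2] flags=0000 GT?T → r2=0x2d
[3] flags=1000 → (cmp)
[4] flags=1000 LS?T → r0=0x83
[5] flags=1000 VS?F → skip

VAL = 0x2d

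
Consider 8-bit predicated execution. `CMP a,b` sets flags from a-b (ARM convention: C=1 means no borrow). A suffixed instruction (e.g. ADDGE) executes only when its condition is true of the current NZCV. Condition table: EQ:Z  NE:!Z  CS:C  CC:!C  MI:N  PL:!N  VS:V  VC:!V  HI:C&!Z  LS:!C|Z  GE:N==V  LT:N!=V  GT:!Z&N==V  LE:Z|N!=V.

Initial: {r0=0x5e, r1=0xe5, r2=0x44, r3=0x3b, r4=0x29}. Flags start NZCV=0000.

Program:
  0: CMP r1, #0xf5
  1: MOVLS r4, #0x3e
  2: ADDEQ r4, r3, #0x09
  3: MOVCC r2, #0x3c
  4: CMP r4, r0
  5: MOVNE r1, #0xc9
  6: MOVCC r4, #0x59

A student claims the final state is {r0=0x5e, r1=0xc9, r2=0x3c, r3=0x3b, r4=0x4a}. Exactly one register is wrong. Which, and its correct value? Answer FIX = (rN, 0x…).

FIX = (r4, 0x59)

0: ✓ CMP  NZCV=1000
1: ✓ MOVLS  r4←0x3e
2: · ADDEQ
3: ✓ MOVCC  r2←0x3c
4: ✓ CMP  NZCV=1000
5: ✓ MOVNE  r1←0xc9
6: ✓ MOVCC  r4←0x59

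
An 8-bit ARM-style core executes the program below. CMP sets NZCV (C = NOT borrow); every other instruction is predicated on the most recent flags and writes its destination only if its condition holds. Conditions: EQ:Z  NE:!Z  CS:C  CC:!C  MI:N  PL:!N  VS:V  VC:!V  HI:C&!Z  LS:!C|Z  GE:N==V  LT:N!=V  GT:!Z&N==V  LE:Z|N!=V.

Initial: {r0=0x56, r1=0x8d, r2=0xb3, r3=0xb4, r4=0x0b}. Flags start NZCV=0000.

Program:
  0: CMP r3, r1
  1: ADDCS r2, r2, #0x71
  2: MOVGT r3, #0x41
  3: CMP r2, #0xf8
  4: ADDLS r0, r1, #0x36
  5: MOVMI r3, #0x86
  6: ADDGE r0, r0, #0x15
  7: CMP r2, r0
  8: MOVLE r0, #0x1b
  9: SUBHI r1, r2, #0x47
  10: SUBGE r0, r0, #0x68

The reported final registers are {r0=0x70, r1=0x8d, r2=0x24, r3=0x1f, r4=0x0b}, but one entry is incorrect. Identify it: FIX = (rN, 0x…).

FIX = (r3, 0x41)

[0] flags=0010 → (cmp)
[1] flags=0010 CS?T → r2=0x24
[2] flags=0010 GT?T → r3=0x41
[3] flags=0000 → (cmp)
[4] flags=0000 LS?T → r0=0xc3
[5] flags=0000 MI?F → skip
[6] flags=0000 GE?T → r0=0xd8
[7] flags=0000 → (cmp)
[8] flags=0000 LE?F → skip
[9] flags=0000 HI?F → skip
[10] flags=0000 GE?T → r0=0x70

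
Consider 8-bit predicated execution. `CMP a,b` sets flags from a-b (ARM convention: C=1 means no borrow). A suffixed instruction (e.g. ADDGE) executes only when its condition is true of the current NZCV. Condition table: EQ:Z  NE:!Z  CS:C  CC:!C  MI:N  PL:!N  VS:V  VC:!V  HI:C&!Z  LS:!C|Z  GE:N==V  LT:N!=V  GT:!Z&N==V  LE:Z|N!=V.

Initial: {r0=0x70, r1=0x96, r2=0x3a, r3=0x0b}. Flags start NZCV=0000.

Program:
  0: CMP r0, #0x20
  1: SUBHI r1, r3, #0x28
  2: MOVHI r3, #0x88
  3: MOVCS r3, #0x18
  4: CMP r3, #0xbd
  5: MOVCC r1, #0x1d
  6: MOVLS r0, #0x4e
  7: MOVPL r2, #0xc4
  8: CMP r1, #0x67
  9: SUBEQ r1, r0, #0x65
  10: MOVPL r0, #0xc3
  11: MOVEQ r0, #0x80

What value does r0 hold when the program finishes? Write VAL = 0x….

[0] flags=0010 → (cmp)
[1] flags=0010 HI?T → r1=0xe3
[2] flags=0010 HI?T → r3=0x88
[3] flags=0010 CS?T → r3=0x18
[4] flags=0000 → (cmp)
[5] flags=0000 CC?T → r1=0x1d
[6] flags=0000 LS?T → r0=0x4e
[7] flags=0000 PL?T → r2=0xc4
[8] flags=1000 → (cmp)
[9] flags=1000 EQ?F → skip
[10] flags=1000 PL?F → skip
[11] flags=1000 EQ?F → skip

VAL = 0x4e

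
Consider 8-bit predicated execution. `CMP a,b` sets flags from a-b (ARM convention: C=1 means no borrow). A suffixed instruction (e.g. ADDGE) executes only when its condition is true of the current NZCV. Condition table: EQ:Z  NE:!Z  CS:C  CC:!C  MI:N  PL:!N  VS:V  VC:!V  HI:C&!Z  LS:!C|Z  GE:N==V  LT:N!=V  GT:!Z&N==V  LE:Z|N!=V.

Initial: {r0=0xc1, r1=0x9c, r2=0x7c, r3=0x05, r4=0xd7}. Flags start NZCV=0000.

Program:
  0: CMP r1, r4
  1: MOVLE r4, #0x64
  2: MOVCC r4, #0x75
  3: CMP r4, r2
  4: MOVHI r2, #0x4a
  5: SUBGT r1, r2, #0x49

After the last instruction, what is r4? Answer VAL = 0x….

0: ✓ CMP  NZCV=1000
1: ✓ MOVLE  r4←0x64
2: ✓ MOVCC  r4←0x75
3: ✓ CMP  NZCV=1000
4: · MOVHI
5: · SUBGT

VAL = 0x75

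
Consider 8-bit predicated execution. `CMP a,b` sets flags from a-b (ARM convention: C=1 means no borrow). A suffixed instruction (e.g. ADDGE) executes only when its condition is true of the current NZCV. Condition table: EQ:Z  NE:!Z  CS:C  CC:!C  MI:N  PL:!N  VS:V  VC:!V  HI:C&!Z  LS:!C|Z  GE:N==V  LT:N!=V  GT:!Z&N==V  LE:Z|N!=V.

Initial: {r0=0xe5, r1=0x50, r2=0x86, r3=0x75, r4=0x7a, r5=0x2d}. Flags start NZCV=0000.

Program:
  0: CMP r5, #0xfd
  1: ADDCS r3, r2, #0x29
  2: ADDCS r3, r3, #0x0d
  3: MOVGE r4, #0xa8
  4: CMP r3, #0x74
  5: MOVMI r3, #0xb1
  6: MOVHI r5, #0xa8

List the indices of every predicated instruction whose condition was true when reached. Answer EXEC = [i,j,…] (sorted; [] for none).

0: ✓ CMP  NZCV=0000
1: · ADDCS
2: · ADDCS
3: ✓ MOVGE  r4←0xa8
4: ✓ CMP  NZCV=0010
5: · MOVMI
6: ✓ MOVHI  r5←0xa8

EXEC = [3,6]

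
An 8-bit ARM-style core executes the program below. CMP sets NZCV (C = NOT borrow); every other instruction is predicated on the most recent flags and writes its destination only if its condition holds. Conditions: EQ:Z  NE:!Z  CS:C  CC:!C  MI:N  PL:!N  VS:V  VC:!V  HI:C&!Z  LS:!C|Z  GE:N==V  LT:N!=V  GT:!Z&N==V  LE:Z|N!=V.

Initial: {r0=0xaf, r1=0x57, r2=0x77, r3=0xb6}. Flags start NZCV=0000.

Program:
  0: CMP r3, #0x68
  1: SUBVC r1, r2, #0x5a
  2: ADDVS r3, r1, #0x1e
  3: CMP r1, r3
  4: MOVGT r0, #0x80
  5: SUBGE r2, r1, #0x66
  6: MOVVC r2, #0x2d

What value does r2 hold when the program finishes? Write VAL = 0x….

VAL = 0x2d

[0] flags=0011 → (cmp)
[1] flags=0011 VC?F → skip
[2] flags=0011 VS?T → r3=0x75
[3] flags=1000 → (cmp)
[4] flags=1000 GT?F → skip
[5] flags=1000 GE?F → skip
[6] flags=1000 VC?T → r2=0x2d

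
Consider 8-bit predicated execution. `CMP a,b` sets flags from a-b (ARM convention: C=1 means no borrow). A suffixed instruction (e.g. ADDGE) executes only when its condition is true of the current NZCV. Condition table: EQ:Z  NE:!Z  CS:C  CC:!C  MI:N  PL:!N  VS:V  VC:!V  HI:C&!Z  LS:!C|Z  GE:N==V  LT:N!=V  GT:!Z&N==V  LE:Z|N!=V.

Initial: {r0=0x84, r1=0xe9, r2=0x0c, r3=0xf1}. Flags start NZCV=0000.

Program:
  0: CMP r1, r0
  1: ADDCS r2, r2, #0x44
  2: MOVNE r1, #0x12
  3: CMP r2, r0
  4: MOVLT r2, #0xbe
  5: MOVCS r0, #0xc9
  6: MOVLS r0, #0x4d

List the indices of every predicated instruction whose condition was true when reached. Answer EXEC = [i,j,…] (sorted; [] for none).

0: ✓ CMP  NZCV=0010
1: ✓ ADDCS  r2←0x50
2: ✓ MOVNE  r1←0x12
3: ✓ CMP  NZCV=1001
4: · MOVLT
5: · MOVCS
6: ✓ MOVLS  r0←0x4d

EXEC = [1,2,6]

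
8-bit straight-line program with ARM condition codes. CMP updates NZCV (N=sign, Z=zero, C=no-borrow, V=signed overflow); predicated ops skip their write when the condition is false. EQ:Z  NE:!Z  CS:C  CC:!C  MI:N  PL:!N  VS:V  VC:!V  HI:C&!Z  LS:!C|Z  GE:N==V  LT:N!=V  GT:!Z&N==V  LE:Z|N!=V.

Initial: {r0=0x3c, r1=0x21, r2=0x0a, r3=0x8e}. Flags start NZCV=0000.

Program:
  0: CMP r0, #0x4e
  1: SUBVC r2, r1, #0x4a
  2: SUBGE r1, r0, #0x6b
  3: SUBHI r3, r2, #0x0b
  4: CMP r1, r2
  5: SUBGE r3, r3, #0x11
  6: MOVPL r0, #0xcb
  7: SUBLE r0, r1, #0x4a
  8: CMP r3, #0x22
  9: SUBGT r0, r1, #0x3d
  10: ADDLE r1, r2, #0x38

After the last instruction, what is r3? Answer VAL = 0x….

VAL = 0x7d

0: ✓ CMP  NZCV=1000
1: ✓ SUBVC  r2←0xd7
2: · SUBGE
3: · SUBHI
4: ✓ CMP  NZCV=0000
5: ✓ SUBGE  r3←0x7d
6: ✓ MOVPL  r0←0xcb
7: · SUBLE
8: ✓ CMP  NZCV=0010
9: ✓ SUBGT  r0←0xe4
10: · ADDLE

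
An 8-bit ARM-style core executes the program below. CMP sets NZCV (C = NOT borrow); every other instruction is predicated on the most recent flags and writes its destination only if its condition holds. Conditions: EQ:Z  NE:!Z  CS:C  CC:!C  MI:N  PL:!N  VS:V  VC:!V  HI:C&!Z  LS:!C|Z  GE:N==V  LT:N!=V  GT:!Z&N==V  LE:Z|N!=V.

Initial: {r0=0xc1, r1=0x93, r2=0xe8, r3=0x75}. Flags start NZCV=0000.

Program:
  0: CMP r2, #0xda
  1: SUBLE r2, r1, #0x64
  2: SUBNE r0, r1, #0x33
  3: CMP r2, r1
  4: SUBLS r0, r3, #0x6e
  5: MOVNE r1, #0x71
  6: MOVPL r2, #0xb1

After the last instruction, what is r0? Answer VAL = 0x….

0: ✓ CMP  NZCV=0010
1: · SUBLE
2: ✓ SUBNE  r0←0x60
3: ✓ CMP  NZCV=0010
4: · SUBLS
5: ✓ MOVNE  r1←0x71
6: ✓ MOVPL  r2←0xb1

VAL = 0x60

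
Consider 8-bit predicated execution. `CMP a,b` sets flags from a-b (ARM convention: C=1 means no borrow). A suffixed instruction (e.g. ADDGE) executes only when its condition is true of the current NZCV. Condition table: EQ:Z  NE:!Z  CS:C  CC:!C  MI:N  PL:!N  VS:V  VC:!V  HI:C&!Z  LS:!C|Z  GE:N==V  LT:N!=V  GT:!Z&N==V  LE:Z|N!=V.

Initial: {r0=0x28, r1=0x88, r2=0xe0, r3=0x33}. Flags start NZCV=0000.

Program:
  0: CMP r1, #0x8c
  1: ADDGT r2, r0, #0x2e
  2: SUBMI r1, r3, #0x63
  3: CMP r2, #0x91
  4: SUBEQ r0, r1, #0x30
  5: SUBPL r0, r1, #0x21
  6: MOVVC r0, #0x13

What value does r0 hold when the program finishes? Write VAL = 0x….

VAL = 0x13

0: ✓ CMP  NZCV=1000
1: · ADDGT
2: ✓ SUBMI  r1←0xd0
3: ✓ CMP  NZCV=0010
4: · SUBEQ
5: ✓ SUBPL  r0←0xaf
6: ✓ MOVVC  r0←0x13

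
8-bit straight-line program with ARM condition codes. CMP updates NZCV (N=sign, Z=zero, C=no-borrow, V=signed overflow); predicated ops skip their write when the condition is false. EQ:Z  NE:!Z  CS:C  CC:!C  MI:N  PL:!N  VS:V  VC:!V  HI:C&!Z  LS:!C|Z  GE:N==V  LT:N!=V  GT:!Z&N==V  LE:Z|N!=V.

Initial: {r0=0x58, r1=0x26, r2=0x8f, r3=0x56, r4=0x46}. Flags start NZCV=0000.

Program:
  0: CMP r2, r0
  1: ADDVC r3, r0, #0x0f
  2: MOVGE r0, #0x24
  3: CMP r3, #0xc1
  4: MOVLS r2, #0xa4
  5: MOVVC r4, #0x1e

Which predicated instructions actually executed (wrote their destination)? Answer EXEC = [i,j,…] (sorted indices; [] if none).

EXEC = [4]

[0] flags=0011 → (cmp)
[1] flags=0011 VC?F → skip
[2] flags=0011 GE?F → skip
[3] flags=1001 → (cmp)
[4] flags=1001 LS?T → r2=0xa4
[5] flags=1001 VC?F → skip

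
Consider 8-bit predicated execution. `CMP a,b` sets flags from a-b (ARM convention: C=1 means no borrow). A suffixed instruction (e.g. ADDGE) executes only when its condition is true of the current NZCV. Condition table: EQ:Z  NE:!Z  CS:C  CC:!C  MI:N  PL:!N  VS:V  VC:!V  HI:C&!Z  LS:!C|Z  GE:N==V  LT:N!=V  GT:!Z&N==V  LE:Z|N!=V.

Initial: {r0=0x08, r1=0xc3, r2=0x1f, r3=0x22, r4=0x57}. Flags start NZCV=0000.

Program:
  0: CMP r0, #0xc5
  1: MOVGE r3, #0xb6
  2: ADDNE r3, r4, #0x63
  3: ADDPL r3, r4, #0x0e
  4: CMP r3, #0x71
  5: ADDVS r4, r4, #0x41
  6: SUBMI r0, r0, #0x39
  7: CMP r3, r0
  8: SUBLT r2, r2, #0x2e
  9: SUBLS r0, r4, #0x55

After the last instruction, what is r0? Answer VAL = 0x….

VAL = 0x02

[0] flags=0000 → (cmp)
[1] flags=0000 GE?T → r3=0xb6
[2] flags=0000 NE?T → r3=0xba
[3] flags=0000 PL?T → r3=0x65
[4] flags=1000 → (cmp)
[5] flags=1000 VS?F → skip
[6] flags=1000 MI?T → r0=0xcf
[7] flags=1001 → (cmp)
[8] flags=1001 LT?F → skip
[9] flags=1001 LS?T → r0=0x02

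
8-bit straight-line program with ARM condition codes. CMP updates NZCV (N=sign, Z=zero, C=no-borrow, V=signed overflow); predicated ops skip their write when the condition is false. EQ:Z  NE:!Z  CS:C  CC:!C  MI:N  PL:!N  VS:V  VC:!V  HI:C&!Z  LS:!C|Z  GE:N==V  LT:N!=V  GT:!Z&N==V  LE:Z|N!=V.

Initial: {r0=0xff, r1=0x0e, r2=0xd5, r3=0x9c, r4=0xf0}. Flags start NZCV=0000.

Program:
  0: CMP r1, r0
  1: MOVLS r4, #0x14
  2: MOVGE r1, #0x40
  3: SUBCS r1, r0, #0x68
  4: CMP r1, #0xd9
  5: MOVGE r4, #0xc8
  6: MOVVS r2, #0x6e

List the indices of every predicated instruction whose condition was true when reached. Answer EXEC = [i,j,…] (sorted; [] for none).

0: ✓ CMP  NZCV=0000
1: ✓ MOVLS  r4←0x14
2: ✓ MOVGE  r1←0x40
3: · SUBCS
4: ✓ CMP  NZCV=0000
5: ✓ MOVGE  r4←0xc8
6: · MOVVS

EXEC = [1,2,5]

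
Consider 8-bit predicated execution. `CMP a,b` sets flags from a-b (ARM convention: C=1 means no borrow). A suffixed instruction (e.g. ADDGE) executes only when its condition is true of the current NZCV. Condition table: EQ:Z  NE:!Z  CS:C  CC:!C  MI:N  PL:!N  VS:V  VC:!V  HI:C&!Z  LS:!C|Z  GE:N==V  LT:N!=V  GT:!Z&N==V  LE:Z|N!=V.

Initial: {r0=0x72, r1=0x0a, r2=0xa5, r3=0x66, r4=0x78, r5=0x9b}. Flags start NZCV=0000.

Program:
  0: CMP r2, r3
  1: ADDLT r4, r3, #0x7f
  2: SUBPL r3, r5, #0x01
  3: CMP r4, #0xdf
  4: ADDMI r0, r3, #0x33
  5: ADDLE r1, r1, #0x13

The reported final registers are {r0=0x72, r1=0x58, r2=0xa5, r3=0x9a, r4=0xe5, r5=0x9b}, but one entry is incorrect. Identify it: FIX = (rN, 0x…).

[0] flags=0011 → (cmp)
[1] flags=0011 LT?T → r4=0xe5
[2] flags=0011 PL?T → r3=0x9a
[3] flags=0010 → (cmp)
[4] flags=0010 MI?F → skip
[5] flags=0010 LE?F → skip

FIX = (r1, 0x0a)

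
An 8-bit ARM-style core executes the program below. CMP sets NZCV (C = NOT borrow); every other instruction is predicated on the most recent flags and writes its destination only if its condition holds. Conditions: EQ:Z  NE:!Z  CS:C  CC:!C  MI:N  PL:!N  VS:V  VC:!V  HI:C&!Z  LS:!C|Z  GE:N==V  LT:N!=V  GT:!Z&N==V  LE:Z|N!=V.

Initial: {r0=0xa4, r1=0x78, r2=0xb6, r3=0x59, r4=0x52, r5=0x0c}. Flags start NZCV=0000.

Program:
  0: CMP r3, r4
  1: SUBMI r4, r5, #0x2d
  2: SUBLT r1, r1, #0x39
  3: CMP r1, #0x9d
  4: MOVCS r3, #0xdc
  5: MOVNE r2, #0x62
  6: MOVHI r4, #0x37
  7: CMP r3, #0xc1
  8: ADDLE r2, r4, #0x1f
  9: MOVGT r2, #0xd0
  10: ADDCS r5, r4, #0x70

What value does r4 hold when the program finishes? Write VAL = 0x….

VAL = 0x52

0: ✓ CMP  NZCV=0010
1: · SUBMI
2: · SUBLT
3: ✓ CMP  NZCV=1001
4: · MOVCS
5: ✓ MOVNE  r2←0x62
6: · MOVHI
7: ✓ CMP  NZCV=1001
8: · ADDLE
9: ✓ MOVGT  r2←0xd0
10: · ADDCS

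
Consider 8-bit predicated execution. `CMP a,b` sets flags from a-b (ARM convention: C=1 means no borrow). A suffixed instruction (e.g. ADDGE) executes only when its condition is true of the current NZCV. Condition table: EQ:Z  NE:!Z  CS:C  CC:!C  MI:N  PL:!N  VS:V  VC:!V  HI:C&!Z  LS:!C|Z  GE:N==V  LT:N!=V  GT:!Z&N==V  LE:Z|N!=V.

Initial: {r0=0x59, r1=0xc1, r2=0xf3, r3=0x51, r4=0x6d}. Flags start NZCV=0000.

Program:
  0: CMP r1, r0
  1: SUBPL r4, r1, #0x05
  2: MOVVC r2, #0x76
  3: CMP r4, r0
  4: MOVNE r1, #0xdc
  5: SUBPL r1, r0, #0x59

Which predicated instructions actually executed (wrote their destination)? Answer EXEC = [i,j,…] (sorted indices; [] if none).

0: ✓ CMP  NZCV=0011
1: ✓ SUBPL  r4←0xbc
2: · MOVVC
3: ✓ CMP  NZCV=0011
4: ✓ MOVNE  r1←0xdc
5: ✓ SUBPL  r1←0x00

EXEC = [1,4,5]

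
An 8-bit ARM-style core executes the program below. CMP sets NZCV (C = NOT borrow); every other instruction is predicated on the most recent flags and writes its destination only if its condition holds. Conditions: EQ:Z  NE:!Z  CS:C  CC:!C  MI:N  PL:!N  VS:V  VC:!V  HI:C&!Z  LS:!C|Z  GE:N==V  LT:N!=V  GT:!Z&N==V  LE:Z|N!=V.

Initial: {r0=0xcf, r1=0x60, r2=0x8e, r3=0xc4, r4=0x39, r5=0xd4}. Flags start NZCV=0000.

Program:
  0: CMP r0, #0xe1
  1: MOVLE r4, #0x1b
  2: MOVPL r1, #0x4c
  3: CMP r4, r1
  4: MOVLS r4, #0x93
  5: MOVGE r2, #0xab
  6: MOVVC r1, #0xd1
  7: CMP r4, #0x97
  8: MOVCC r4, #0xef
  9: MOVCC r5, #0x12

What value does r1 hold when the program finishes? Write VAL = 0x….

VAL = 0xd1

0: ✓ CMP  NZCV=1000
1: ✓ MOVLE  r4←0x1b
2: · MOVPL
3: ✓ CMP  NZCV=1000
4: ✓ MOVLS  r4←0x93
5: · MOVGE
6: ✓ MOVVC  r1←0xd1
7: ✓ CMP  NZCV=1000
8: ✓ MOVCC  r4←0xef
9: ✓ MOVCC  r5←0x12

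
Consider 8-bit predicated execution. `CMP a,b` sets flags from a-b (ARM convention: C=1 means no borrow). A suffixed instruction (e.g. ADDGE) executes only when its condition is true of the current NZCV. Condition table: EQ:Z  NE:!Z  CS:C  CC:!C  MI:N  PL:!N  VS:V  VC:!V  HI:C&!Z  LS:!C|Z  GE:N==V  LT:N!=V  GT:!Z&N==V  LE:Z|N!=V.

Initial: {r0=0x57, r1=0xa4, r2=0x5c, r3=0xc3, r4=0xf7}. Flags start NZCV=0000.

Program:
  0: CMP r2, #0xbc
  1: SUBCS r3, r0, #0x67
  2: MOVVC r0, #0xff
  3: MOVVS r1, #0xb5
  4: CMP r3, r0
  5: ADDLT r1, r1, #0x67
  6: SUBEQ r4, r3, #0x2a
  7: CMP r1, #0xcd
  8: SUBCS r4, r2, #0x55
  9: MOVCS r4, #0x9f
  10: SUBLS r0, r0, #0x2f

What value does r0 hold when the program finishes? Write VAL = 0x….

VAL = 0x28

[0] flags=1001 → (cmp)
[1] flags=1001 CS?F → skip
[2] flags=1001 VC?F → skip
[3] flags=1001 VS?T → r1=0xb5
[4] flags=0011 → (cmp)
[5] flags=0011 LT?T → r1=0x1c
[6] flags=0011 EQ?F → skip
[7] flags=0000 → (cmp)
[8] flags=0000 CS?F → skip
[9] flags=0000 CS?F → skip
[10] flags=0000 LS?T → r0=0x28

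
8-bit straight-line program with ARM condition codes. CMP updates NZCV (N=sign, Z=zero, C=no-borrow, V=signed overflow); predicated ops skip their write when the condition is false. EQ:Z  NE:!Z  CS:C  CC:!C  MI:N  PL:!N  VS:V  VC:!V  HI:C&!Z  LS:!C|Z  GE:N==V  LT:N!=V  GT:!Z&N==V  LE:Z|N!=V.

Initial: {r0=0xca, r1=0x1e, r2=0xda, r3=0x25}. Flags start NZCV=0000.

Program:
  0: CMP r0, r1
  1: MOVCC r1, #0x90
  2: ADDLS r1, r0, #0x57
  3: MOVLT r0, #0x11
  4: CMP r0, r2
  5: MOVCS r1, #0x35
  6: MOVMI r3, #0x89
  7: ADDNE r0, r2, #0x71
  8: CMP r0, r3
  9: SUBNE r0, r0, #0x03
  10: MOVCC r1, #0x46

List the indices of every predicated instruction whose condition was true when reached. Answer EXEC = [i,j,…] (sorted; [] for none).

0: ✓ CMP  NZCV=1010
1: · MOVCC
2: · ADDLS
3: ✓ MOVLT  r0←0x11
4: ✓ CMP  NZCV=0000
5: · MOVCS
6: · MOVMI
7: ✓ ADDNE  r0←0x4b
8: ✓ CMP  NZCV=0010
9: ✓ SUBNE  r0←0x48
10: · MOVCC

EXEC = [3,7,9]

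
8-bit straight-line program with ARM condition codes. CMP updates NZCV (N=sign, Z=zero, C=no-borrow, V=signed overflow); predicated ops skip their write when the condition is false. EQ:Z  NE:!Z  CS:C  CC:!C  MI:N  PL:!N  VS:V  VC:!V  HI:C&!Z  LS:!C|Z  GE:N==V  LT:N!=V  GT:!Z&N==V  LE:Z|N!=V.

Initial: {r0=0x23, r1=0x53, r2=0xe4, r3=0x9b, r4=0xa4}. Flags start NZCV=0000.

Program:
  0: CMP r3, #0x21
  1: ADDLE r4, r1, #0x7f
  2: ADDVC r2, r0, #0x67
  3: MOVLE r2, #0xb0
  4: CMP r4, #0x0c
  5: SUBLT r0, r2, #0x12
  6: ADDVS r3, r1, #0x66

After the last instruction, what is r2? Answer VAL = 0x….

0: ✓ CMP  NZCV=0011
1: ✓ ADDLE  r4←0xd2
2: · ADDVC
3: ✓ MOVLE  r2←0xb0
4: ✓ CMP  NZCV=1010
5: ✓ SUBLT  r0←0x9e
6: · ADDVS

VAL = 0xb0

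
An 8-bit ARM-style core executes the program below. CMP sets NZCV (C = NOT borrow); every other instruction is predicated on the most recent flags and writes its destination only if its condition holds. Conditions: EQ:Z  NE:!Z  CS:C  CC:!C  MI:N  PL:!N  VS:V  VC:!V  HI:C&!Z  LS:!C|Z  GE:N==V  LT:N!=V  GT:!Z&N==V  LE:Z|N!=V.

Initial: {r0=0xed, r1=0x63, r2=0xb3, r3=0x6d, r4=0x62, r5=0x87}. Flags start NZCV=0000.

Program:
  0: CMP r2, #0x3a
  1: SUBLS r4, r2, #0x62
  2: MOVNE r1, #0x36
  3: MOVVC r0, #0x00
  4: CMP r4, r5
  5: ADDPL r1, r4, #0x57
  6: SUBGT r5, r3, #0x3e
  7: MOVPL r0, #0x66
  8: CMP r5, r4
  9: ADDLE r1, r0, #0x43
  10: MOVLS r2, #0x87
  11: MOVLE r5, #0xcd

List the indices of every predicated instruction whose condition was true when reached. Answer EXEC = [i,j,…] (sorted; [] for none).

[0] flags=0011 → (cmp)
[1] flags=0011 LS?F → skip
[2] flags=0011 NE?T → r1=0x36
[3] flags=0011 VC?F → skip
[4] flags=1001 → (cmp)
[5] flags=1001 PL?F → skip
[6] flags=1001 GT?T → r5=0x2f
[7] flags=1001 PL?F → skip
[8] flags=1000 → (cmp)
[9] flags=1000 LE?T → r1=0x30
[10] flags=1000 LS?T → r2=0x87
[11] flags=1000 LE?T → r5=0xcd

EXEC = [2,6,9,10,11]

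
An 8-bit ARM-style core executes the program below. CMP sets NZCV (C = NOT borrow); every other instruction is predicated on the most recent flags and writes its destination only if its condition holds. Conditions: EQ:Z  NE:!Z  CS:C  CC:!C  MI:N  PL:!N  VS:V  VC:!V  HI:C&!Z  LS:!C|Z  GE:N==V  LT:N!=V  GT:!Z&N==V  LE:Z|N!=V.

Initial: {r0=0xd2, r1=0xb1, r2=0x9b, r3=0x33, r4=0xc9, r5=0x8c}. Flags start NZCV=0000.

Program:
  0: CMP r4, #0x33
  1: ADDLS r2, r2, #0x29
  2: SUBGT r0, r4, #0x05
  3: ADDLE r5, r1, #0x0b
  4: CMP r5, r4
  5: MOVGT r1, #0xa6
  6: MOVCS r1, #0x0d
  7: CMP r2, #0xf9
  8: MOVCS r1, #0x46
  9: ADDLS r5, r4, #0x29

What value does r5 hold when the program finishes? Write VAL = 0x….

VAL = 0xf2

[0] flags=1010 → (cmp)
[1] flags=1010 LS?F → skip
[2] flags=1010 GT?F → skip
[3] flags=1010 LE?T → r5=0xbc
[4] flags=1000 → (cmp)
[5] flags=1000 GT?F → skip
[6] flags=1000 CS?F → skip
[7] flags=1000 → (cmp)
[8] flags=1000 CS?F → skip
[9] flags=1000 LS?T → r5=0xf2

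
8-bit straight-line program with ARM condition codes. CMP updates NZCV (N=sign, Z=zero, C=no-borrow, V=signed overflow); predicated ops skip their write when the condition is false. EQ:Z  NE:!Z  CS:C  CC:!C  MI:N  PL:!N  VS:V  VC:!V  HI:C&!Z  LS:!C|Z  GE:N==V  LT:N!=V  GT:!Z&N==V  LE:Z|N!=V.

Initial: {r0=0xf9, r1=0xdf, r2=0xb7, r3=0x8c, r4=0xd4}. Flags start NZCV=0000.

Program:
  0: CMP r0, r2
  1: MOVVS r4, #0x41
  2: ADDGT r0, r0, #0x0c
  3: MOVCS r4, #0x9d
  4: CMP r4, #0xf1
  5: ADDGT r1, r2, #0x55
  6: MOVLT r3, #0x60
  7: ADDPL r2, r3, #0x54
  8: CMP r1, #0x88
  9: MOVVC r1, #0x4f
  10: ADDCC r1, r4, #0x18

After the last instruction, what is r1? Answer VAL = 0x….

VAL = 0x4f

0: ✓ CMP  NZCV=0010
1: · MOVVS
2: ✓ ADDGT  r0←0x05
3: ✓ MOVCS  r4←0x9d
4: ✓ CMP  NZCV=1000
5: · ADDGT
6: ✓ MOVLT  r3←0x60
7: · ADDPL
8: ✓ CMP  NZCV=0010
9: ✓ MOVVC  r1←0x4f
10: · ADDCC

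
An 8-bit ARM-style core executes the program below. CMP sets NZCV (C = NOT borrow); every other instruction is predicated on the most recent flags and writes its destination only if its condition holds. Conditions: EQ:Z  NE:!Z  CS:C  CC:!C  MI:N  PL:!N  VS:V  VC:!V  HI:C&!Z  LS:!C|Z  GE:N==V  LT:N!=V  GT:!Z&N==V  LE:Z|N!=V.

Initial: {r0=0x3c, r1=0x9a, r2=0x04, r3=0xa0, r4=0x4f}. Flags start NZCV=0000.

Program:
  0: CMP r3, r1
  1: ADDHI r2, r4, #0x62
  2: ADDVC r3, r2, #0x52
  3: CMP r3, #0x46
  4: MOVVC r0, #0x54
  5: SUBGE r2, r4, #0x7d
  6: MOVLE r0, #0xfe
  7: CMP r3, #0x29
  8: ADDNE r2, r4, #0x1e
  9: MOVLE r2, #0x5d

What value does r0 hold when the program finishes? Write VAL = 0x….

[0] flags=0010 → (cmp)
[1] flags=0010 HI?T → r2=0xb1
[2] flags=0010 VC?T → r3=0x03
[3] flags=1000 → (cmp)
[4] flags=1000 VC?T → r0=0x54
[5] flags=1000 GE?F → skip
[6] flags=1000 LE?T → r0=0xfe
[7] flags=1000 → (cmp)
[8] flags=1000 NE?T → r2=0x6d
[9] flags=1000 LE?T → r2=0x5d

VAL = 0xfe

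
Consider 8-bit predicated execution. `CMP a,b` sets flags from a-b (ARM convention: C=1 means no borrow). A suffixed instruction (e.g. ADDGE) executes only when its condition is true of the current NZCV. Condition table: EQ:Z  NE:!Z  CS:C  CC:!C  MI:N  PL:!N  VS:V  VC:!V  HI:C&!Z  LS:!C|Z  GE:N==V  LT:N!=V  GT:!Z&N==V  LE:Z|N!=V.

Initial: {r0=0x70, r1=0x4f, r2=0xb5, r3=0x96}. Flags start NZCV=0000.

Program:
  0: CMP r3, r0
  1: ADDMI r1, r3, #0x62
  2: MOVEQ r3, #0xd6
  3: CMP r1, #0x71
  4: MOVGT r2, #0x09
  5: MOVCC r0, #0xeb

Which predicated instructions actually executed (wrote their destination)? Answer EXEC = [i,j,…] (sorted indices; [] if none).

EXEC = [5]

0: ✓ CMP  NZCV=0011
1: · ADDMI
2: · MOVEQ
3: ✓ CMP  NZCV=1000
4: · MOVGT
5: ✓ MOVCC  r0←0xeb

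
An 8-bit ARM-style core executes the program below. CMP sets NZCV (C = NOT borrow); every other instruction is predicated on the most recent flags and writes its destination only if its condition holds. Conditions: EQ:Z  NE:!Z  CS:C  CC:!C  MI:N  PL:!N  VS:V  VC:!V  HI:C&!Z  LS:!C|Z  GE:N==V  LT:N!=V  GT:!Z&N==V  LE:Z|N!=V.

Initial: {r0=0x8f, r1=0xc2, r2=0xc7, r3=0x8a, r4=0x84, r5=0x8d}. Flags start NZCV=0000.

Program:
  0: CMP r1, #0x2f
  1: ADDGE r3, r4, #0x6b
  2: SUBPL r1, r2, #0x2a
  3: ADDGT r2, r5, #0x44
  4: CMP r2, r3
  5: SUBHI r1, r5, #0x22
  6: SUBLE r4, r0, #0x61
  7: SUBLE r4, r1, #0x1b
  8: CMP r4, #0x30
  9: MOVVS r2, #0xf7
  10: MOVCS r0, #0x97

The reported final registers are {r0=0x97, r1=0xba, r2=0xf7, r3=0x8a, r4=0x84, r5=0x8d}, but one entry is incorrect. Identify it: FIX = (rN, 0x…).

FIX = (r1, 0x6b)

0: ✓ CMP  NZCV=1010
1: · ADDGE
2: · SUBPL
3: · ADDGT
4: ✓ CMP  NZCV=0010
5: ✓ SUBHI  r1←0x6b
6: · SUBLE
7: · SUBLE
8: ✓ CMP  NZCV=0011
9: ✓ MOVVS  r2←0xf7
10: ✓ MOVCS  r0←0x97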